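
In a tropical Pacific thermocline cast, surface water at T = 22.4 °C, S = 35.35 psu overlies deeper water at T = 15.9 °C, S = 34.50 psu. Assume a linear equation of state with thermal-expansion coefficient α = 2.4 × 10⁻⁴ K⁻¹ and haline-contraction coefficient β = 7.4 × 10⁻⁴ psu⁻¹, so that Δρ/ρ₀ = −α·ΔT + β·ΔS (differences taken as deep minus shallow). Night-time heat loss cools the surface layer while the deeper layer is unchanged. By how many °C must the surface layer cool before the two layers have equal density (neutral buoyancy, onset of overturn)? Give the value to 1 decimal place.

Neutral buoyancy requires Δρ = 0, i.e. −α(T_deep − T_surf′) + β(S_deep − S_surf) = 0.
T_surf′ = T_deep − (β/α)·ΔS = 15.9 − (7.4 × 10⁻⁴/2.4 × 10⁻⁴)·(-0.85) = 18.521 °C.
Cooling required: 22.4 − (18.521) = 3.879 °C.

3.9 °C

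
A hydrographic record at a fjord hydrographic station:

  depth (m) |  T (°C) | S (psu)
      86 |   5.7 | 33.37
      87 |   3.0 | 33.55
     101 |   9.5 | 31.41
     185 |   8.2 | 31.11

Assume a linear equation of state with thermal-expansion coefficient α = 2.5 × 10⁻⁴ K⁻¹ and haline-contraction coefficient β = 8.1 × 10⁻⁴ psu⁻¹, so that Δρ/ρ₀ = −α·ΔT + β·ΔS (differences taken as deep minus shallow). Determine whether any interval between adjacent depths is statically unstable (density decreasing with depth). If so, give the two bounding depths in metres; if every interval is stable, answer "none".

Evaluate Δρ/ρ₀ = −αΔT + βΔS across each adjacent pair:
  86–87 m: −αΔT+βΔS = −(2.5 × 10⁻⁴)(-2.7)+(8.1 × 10⁻⁴)(+0.18) = 8.2 × 10⁻⁴ → stable
  87–101 m: −αΔT+βΔS = −(2.5 × 10⁻⁴)(+6.5)+(8.1 × 10⁻⁴)(-2.14) = -3.4 × 10⁻³ → UNSTABLE
  101–185 m: −αΔT+βΔS = −(2.5 × 10⁻⁴)(-1.3)+(8.1 × 10⁻⁴)(-0.30) = 8.2 × 10⁻⁵ → stable
The 87–101 m interval has Δρ < 0: lighter water underlies denser water.

87–101 m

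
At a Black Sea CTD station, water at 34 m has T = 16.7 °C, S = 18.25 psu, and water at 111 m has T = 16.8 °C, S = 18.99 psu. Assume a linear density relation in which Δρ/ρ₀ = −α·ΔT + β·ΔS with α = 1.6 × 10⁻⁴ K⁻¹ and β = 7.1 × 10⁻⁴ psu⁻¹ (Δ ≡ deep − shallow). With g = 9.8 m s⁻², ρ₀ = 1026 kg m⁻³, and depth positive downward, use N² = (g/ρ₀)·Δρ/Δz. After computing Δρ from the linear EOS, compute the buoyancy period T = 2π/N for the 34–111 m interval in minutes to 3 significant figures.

ΔT = +0.1 K, ΔS = +0.74 psu (deep − shallow).
Δρ/ρ₀ = −αΔT + βΔS = -1.60 × 10⁻⁵ + 5.254 × 10⁻⁴ = 5.094 × 10⁻⁴, so Δρ ≈ 0.5226 kg m⁻³.
N² = (g/ρ₀)·Δρ/Δz = g·(Δρ/ρ₀)/Δz = 9.8 × 5.094 × 10⁻⁴ / 77 = 6.4833 × 10⁻⁵ s⁻².
N = √(6.4833 × 10⁻⁵) = 8.0519 × 10⁻³ rad s⁻¹ → T = 2π/N = 780.34 s = 13.006 min ≈ 13.0 min.

13.0 min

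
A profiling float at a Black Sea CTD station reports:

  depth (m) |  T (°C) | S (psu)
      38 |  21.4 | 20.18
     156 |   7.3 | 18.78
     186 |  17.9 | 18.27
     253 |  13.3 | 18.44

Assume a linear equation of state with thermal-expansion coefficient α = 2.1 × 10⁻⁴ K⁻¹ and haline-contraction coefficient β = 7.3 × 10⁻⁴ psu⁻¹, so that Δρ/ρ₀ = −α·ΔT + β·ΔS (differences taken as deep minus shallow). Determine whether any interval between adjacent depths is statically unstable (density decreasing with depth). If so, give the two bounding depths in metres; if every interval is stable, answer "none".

Evaluate Δρ/ρ₀ = −αΔT + βΔS across each adjacent pair:
  38–156 m: −αΔT+βΔS = −(2.1 × 10⁻⁴)(-14.1)+(7.3 × 10⁻⁴)(-1.40) = 1.9 × 10⁻³ → stable
  156–186 m: −αΔT+βΔS = −(2.1 × 10⁻⁴)(+10.6)+(7.3 × 10⁻⁴)(-0.51) = -2.6 × 10⁻³ → UNSTABLE
  186–253 m: −αΔT+βΔS = −(2.1 × 10⁻⁴)(-4.6)+(7.3 × 10⁻⁴)(+0.17) = 1.1 × 10⁻³ → stable
The 156–186 m interval has Δρ < 0: lighter water underlies denser water.

156–186 m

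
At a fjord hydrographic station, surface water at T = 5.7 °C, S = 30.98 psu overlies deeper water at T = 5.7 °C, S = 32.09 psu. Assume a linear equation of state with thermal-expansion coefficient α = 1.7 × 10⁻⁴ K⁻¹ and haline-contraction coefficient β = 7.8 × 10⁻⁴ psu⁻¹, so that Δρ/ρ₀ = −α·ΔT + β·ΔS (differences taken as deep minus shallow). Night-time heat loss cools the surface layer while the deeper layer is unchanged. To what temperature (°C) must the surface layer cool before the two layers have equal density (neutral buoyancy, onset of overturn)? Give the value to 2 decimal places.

Neutral buoyancy requires Δρ = 0, i.e. −α(T_deep − T_surf′) + β(S_deep − S_surf) = 0.
T_surf′ = T_deep − (β/α)·ΔS = 5.7 − (7.8 × 10⁻⁴/1.7 × 10⁻⁴)·(+1.11) = 0.6071 °C.
Cooling required: 5.7 − (0.6071) = 5.0929 °C.

0.61 °C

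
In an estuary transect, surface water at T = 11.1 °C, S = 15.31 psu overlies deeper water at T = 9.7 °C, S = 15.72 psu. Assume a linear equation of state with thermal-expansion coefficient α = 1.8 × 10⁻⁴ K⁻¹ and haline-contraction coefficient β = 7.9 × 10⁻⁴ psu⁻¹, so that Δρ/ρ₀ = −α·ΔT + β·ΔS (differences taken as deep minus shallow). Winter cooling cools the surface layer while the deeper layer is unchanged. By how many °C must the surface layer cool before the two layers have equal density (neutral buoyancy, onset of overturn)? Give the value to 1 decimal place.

Neutral buoyancy requires Δρ = 0, i.e. −α(T_deep − T_surf′) + β(S_deep − S_surf) = 0.
T_surf′ = T_deep − (β/α)·ΔS = 9.7 − (7.9 × 10⁻⁴/1.8 × 10⁻⁴)·(+0.41) = 7.901 °C.
Cooling required: 11.1 − (7.901) = 3.199 °C.

3.2 °C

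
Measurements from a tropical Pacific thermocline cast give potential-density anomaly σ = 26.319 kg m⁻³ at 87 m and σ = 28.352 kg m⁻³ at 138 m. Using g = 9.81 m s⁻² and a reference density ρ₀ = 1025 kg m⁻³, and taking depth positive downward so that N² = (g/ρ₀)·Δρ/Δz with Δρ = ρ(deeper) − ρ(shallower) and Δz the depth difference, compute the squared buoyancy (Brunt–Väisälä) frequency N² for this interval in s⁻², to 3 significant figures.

Δρ = 1028.352 − 1026.319 = 2.033 kg m⁻³ over Δz = 138 − 87 = 51 m.
N² = (9.81/1025) × (2.033/51) = 3.8152 × 10⁻⁴ s⁻² ≈ 3.82 × 10⁻⁴ s⁻².
A positive N² confirms static stability across the interval.

3.82 × 10⁻⁴ s⁻²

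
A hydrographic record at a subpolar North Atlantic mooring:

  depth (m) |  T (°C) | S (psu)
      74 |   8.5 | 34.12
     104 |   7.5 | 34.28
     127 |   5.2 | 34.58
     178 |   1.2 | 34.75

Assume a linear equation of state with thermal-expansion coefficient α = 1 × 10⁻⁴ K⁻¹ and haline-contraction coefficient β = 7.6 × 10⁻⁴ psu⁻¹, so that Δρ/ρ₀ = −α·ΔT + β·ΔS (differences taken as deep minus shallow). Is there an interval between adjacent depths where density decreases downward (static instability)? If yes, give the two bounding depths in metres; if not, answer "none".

none

Evaluate Δρ/ρ₀ = −αΔT + βΔS across each adjacent pair:
  74–104 m: −αΔT+βΔS = −(1 × 10⁻⁴)(-1.0)+(7.6 × 10⁻⁴)(+0.16) = 2.2 × 10⁻⁴ → stable
  104–127 m: −αΔT+βΔS = −(1 × 10⁻⁴)(-2.3)+(7.6 × 10⁻⁴)(+0.30) = 4.6 × 10⁻⁴ → stable
  127–178 m: −αΔT+βΔS = −(1 × 10⁻⁴)(-4.0)+(7.6 × 10⁻⁴)(+0.17) = 5.3 × 10⁻⁴ → stable
Every interval has Δρ > 0: the column is stably stratified throughout.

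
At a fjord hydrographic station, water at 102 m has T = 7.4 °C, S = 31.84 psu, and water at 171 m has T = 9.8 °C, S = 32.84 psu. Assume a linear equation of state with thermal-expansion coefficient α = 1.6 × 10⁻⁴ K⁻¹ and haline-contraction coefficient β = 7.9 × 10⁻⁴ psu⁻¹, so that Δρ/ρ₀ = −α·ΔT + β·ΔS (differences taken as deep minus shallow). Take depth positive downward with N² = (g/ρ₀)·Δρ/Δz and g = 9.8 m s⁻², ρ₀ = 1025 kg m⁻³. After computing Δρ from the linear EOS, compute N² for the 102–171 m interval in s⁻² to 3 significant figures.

5.77 × 10⁻⁵ s⁻²

ΔT = +2.4 K, ΔS = +1.00 psu (deep − shallow).
Δρ/ρ₀ = −αΔT + βΔS = -3.84 × 10⁻⁴ + 7.90 × 10⁻⁴ = 4.06 × 10⁻⁴, so Δρ ≈ 0.4162 kg m⁻³.
N² = (g/ρ₀)·Δρ/Δz = g·(Δρ/ρ₀)/Δz = 9.8 × 4.06 × 10⁻⁴ / 69 = 5.7664 × 10⁻⁵ s⁻² ≈ 5.77 × 10⁻⁵ s⁻².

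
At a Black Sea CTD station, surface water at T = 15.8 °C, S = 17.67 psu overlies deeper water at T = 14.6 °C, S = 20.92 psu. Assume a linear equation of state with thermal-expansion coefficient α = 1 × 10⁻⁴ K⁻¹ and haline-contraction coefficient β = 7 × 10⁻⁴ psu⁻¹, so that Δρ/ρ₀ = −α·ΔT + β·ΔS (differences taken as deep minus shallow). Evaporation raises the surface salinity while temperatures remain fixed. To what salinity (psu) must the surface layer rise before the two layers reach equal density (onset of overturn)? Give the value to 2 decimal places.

Neutral buoyancy requires −α(T_deep − T_surf) + β(S_deep − S_surf′) = 0.
S_surf′ = S_deep − (α/β)·ΔT = 20.92 − (1 × 10⁻⁴/7 × 10⁻⁴)·(-1.2) = 21.0914 psu.
Increase required: 21.0914 − 17.67 = 3.4214 psu.

21.09 psu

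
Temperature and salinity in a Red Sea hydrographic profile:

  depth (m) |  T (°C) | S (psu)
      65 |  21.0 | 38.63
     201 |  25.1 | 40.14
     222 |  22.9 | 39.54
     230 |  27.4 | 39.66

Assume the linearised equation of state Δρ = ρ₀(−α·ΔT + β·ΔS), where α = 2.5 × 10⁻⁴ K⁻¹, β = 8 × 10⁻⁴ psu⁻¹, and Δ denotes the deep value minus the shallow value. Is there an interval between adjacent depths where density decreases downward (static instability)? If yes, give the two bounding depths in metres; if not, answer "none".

Evaluate Δρ/ρ₀ = −αΔT + βΔS across each adjacent pair:
  65–201 m: −αΔT+βΔS = −(2.5 × 10⁻⁴)(+4.1)+(8 × 10⁻⁴)(+1.51) = 1.8 × 10⁻⁴ → stable
  201–222 m: −αΔT+βΔS = −(2.5 × 10⁻⁴)(-2.2)+(8 × 10⁻⁴)(-0.60) = 7.0 × 10⁻⁵ → stable
  222–230 m: −αΔT+βΔS = −(2.5 × 10⁻⁴)(+4.5)+(8 × 10⁻⁴)(+0.12) = -1.0 × 10⁻³ → UNSTABLE
The 222–230 m interval has Δρ < 0: lighter water underlies denser water.

222–230 m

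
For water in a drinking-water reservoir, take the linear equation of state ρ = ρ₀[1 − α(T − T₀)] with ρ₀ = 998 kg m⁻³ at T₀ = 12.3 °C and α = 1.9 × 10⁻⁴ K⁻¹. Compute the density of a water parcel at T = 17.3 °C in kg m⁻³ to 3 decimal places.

997.052 kg m⁻³

T − T₀ = +5.0 K.
Bracket = 1 − α·(+5.0) = 1 + (-9.50 × 10⁻⁴) = 0.9990500.
ρ = 998 × 0.9990500 = 997.052 kg m⁻³.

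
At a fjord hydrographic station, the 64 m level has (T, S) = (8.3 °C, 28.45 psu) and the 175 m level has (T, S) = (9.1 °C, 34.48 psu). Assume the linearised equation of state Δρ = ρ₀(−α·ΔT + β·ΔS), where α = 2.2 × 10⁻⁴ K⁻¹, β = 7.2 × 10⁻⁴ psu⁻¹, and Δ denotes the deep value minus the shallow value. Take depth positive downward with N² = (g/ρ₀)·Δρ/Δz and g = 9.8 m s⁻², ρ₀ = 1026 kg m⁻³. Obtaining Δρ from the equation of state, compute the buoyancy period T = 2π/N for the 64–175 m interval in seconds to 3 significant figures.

ΔT = +0.8 K, ΔS = +6.03 psu (deep − shallow).
Δρ/ρ₀ = −αΔT + βΔS = -1.76 × 10⁻⁴ + 4.3416 × 10⁻³ = 4.1656 × 10⁻³, so Δρ ≈ 4.274 kg m⁻³.
N² = (g/ρ₀)·Δρ/Δz = g·(Δρ/ρ₀)/Δz = 9.8 × 4.1656 × 10⁻³ / 111 = 3.6777 × 10⁻⁴ s⁻².
N = √(3.6777 × 10⁻⁴) = 0.019177 rad s⁻¹ → T = 2π/N = 327.64 s ≈ 328 s.

328 s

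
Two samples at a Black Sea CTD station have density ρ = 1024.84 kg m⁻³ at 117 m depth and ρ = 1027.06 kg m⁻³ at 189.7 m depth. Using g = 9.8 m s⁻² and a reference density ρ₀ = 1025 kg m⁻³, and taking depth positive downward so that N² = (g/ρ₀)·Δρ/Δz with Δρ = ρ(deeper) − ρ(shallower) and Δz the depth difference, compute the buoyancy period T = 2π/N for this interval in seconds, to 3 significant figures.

Δρ = 1027.06 − 1024.84 = 2.22 kg m⁻³ over Δz = 189.7 − 117 = 72.7 m.
N² = (9.8/1025) × (2.22/72.7) = 2.9196 × 10⁻⁴ s⁻².
N = √(2.9196 × 10⁻⁴) = 0.017087 rad s⁻¹, so T = 2π/N = 367.72 s ≈ 368 s.

368 s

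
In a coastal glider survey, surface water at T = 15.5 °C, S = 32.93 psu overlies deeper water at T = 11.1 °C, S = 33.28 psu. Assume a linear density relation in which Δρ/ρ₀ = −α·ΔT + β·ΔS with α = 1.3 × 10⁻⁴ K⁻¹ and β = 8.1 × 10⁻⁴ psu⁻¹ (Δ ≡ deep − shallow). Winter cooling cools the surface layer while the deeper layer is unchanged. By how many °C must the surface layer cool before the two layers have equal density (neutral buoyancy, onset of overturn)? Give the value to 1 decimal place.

Neutral buoyancy requires Δρ = 0, i.e. −α(T_deep − T_surf′) + β(S_deep − S_surf) = 0.
T_surf′ = T_deep − (β/α)·ΔS = 11.1 − (8.1 × 10⁻⁴/1.3 × 10⁻⁴)·(+0.35) = 8.919 °C.
Cooling required: 15.5 − (8.919) = 6.581 °C.

6.6 °C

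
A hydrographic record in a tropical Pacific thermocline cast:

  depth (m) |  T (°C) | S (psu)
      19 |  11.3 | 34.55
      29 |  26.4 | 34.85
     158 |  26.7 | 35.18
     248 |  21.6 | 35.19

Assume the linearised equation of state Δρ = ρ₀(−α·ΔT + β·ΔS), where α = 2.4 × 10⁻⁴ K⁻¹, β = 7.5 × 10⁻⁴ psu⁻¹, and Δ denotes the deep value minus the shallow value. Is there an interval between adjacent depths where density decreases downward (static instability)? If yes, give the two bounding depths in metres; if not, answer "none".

Evaluate Δρ/ρ₀ = −αΔT + βΔS across each adjacent pair:
  19–29 m: −αΔT+βΔS = −(2.4 × 10⁻⁴)(+15.1)+(7.5 × 10⁻⁴)(+0.30) = -3.4 × 10⁻³ → UNSTABLE
  29–158 m: −αΔT+βΔS = −(2.4 × 10⁻⁴)(+0.3)+(7.5 × 10⁻⁴)(+0.33) = 1.8 × 10⁻⁴ → stable
  158–248 m: −αΔT+βΔS = −(2.4 × 10⁻⁴)(-5.1)+(7.5 × 10⁻⁴)(+0.01) = 1.2 × 10⁻³ → stable
The 19–29 m interval has Δρ < 0: lighter water underlies denser water.

19–29 m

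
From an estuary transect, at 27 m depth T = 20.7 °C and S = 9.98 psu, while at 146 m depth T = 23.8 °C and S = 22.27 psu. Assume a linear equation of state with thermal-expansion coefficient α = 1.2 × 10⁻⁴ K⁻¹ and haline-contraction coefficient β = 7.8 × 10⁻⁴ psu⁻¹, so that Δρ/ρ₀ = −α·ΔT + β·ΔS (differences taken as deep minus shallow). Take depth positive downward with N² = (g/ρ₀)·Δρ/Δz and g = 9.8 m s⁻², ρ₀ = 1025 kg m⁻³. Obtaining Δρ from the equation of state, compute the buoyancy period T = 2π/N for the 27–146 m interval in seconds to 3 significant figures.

ΔT = +3.1 K, ΔS = +12.29 psu (deep − shallow).
Δρ/ρ₀ = −αΔT + βΔS = -3.72 × 10⁻⁴ + 9.5862 × 10⁻³ = 9.2142 × 10⁻³, so Δρ ≈ 9.445 kg m⁻³.
N² = (g/ρ₀)·Δρ/Δz = g·(Δρ/ρ₀)/Δz = 9.8 × 9.2142 × 10⁻³ / 119 = 7.5882 × 10⁻⁴ s⁻².
N = √(7.5882 × 10⁻⁴) = 0.027547 rad s⁻¹ → T = 2π/N = 228.09 s ≈ 228 s.

228 s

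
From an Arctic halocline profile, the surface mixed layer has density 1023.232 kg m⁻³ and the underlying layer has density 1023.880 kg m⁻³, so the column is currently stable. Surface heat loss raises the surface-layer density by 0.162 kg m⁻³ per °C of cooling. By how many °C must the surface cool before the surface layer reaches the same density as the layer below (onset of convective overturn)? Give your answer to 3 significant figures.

Density deficit of the surface layer: 1023.880 − 1023.232 = 0.648 kg m⁻³.
Required change = 0.648 / 0.162 = 4.00 °C.

4.00 °C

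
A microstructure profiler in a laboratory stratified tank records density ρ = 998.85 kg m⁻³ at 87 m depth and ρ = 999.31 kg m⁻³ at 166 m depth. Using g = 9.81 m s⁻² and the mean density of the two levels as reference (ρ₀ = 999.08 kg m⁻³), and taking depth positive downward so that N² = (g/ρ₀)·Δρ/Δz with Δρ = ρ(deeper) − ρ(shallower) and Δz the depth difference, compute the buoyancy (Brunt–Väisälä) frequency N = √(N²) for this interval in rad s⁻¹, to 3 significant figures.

Δρ = 999.31 − 998.85 = 0.46 kg m⁻³ over Δz = 166 − 87 = 79 m.
N² = (9.81/999.08) × (0.46/79) = 5.7174 × 10⁻⁵ s⁻².
N = √(5.7174 × 10⁻⁵) = 7.5613 × 10⁻³ rad s⁻¹ ≈ 7.56 × 10⁻³ rad s⁻¹.

7.56 × 10⁻³ rad s⁻¹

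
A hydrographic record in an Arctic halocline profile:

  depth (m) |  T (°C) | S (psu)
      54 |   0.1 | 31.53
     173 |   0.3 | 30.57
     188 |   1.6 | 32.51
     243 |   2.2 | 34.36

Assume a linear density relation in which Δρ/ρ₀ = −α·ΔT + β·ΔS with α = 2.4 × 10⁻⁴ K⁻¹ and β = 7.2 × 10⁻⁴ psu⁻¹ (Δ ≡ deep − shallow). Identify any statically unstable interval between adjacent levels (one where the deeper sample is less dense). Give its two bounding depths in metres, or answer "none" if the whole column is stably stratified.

54–173 m

Evaluate Δρ/ρ₀ = −αΔT + βΔS across each adjacent pair:
  54–173 m: −αΔT+βΔS = −(2.4 × 10⁻⁴)(+0.2)+(7.2 × 10⁻⁴)(-0.96) = -7.4 × 10⁻⁴ → UNSTABLE
  173–188 m: −αΔT+βΔS = −(2.4 × 10⁻⁴)(+1.3)+(7.2 × 10⁻⁴)(+1.94) = 1.1 × 10⁻³ → stable
  188–243 m: −αΔT+βΔS = −(2.4 × 10⁻⁴)(+0.6)+(7.2 × 10⁻⁴)(+1.85) = 1.2 × 10⁻³ → stable
The 54–173 m interval has Δρ < 0: lighter water underlies denser water.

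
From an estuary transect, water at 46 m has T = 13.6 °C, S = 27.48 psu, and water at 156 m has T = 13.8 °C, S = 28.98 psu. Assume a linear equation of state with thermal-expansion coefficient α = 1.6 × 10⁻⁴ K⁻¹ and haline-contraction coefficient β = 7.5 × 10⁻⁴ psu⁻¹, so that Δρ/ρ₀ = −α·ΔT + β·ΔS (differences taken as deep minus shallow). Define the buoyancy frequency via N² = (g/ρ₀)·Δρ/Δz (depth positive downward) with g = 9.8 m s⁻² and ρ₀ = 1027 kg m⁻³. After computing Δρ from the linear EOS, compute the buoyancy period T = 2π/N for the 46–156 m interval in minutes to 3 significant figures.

ΔT = +0.2 K, ΔS = +1.50 psu (deep − shallow).
Δρ/ρ₀ = −αΔT + βΔS = -3.20 × 10⁻⁵ + 1.125 × 10⁻³ = 1.093 × 10⁻³, so Δρ ≈ 1.123 kg m⁻³.
N² = (g/ρ₀)·Δρ/Δz = g·(Δρ/ρ₀)/Δz = 9.8 × 1.093 × 10⁻³ / 110 = 9.7376 × 10⁻⁵ s⁻².
N = √(9.7376 × 10⁻⁵) = 9.8679 × 10⁻³ rad s⁻¹ → T = 2π/N = 636.73 s = 10.612 min ≈ 10.6 min.

10.6 min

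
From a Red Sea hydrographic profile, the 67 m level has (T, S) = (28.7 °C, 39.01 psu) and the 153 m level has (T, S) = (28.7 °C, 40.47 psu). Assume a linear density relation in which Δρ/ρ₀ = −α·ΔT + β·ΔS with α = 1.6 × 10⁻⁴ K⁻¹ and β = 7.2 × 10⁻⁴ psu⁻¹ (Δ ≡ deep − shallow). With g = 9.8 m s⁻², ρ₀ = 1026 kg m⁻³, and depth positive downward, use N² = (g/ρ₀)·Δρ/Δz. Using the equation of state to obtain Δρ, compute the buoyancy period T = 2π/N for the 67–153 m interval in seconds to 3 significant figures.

ΔT = +0.0 K, ΔS = +1.46 psu (deep − shallow).
Δρ/ρ₀ = −αΔT + βΔS = 0 + 1.0512 × 10⁻³ = 1.0512 × 10⁻³, so Δρ ≈ 1.079 kg m⁻³.
N² = (g/ρ₀)·Δρ/Δz = g·(Δρ/ρ₀)/Δz = 9.8 × 1.0512 × 10⁻³ / 86 = 1.1979 × 10⁻⁴ s⁻².
N = √(1.1979 × 10⁻⁴) = 0.010945 rad s⁻¹ → T = 2π/N = 574.07 s ≈ 574 s.

574 s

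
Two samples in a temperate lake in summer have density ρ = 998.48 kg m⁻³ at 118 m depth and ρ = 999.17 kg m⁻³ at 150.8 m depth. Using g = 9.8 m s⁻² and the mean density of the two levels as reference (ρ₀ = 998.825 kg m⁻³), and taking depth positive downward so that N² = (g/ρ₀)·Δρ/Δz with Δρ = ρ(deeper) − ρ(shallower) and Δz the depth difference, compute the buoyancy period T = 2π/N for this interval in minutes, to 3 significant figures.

Δρ = 999.17 − 998.48 = 0.69 kg m⁻³ over Δz = 150.8 − 118 = 32.8 m.
N² = (9.8/998.825) × (0.69/32.8) = 2.0640 × 10⁻⁴ s⁻².
N = √(2.0640 × 10⁻⁴) = 0.014367 rad s⁻¹, so T = 2π/N = 437.33 s = 7.2888 min ≈ 7.29 min.

7.29 min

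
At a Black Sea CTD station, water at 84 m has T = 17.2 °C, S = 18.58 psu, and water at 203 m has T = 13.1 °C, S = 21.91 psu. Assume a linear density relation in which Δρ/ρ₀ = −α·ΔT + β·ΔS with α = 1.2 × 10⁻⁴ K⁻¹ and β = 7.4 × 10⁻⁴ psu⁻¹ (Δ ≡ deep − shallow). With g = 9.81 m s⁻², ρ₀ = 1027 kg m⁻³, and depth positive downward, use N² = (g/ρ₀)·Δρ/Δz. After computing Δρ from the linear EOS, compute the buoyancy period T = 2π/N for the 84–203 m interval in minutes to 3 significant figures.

ΔT = -4.1 K, ΔS = +3.33 psu (deep − shallow).
Δρ/ρ₀ = −αΔT + βΔS = 4.92 × 10⁻⁴ + 2.4642 × 10⁻³ = 2.9562 × 10⁻³, so Δρ ≈ 3.036 kg m⁻³.
N² = (g/ρ₀)·Δρ/Δz = g·(Δρ/ρ₀)/Δz = 9.81 × 2.9562 × 10⁻³ / 119 = 2.4370 × 10⁻⁴ s⁻².
N = √(2.4370 × 10⁻⁴) = 0.015611 rad s⁻¹ → T = 2π/N = 402.48 s = 6.7080 min ≈ 6.71 min.

6.71 min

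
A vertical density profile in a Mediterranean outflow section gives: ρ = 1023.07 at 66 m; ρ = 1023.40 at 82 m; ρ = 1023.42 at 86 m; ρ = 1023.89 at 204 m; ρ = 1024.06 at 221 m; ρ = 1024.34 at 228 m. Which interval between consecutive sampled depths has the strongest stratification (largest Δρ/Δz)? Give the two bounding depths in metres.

221–228 m

Compute the density gradient over each adjacent pair:
  66–82 m: Δρ/Δz = 0.33/16 = 0.021 kg m⁻⁴
  82–86 m: Δρ/Δz = 0.02/4 = 5.0 × 10⁻³ kg m⁻⁴
  86–204 m: Δρ/Δz = 0.47/118 = 4.0 × 10⁻³ kg m⁻⁴
  204–221 m: Δρ/Δz = 0.17/17 = 0.010 kg m⁻⁴
  221–228 m: Δρ/Δz = 0.28/7 = 0.040 kg m⁻⁴
The largest gradient is in the 221–228 m interval — the pycnocline.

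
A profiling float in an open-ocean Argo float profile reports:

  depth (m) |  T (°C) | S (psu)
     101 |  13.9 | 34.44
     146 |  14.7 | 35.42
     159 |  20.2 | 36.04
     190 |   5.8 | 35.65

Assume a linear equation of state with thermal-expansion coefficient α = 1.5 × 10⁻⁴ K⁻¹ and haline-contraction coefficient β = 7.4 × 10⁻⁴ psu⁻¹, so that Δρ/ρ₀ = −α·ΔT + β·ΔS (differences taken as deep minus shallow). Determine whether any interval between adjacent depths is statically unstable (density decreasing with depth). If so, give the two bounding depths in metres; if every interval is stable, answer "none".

146–159 m

Evaluate Δρ/ρ₀ = −αΔT + βΔS across each adjacent pair:
  101–146 m: −αΔT+βΔS = −(1.5 × 10⁻⁴)(+0.8)+(7.4 × 10⁻⁴)(+0.98) = 6.1 × 10⁻⁴ → stable
  146–159 m: −αΔT+βΔS = −(1.5 × 10⁻⁴)(+5.5)+(7.4 × 10⁻⁴)(+0.62) = -3.7 × 10⁻⁴ → UNSTABLE
  159–190 m: −αΔT+βΔS = −(1.5 × 10⁻⁴)(-14.4)+(7.4 × 10⁻⁴)(-0.39) = 1.9 × 10⁻³ → stable
The 146–159 m interval has Δρ < 0: lighter water underlies denser water.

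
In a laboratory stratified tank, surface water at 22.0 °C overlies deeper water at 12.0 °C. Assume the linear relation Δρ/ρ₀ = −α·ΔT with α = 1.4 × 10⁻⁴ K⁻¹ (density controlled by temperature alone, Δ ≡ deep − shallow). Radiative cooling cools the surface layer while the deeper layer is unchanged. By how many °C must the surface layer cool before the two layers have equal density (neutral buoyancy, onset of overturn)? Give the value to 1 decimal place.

10.0 °C

With temperature the only control, equal density requires T_surf′ = T_deep.
T_surf′ = 12.0 °C.
Cooling required: 22.0 − 12.0 = 10.0 °C.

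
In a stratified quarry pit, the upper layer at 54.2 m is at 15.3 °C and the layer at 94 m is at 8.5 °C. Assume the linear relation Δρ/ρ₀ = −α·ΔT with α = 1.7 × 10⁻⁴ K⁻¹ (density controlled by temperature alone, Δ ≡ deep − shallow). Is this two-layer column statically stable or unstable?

ΔT = 8.5 − 15.3 = -6.8 K, so Δρ/ρ₀ = −αΔT = 1.156 × 10⁻³.
Δρ/ρ₀ > 0, so Δρ > 0: deeper water is denser → statically stable.

stable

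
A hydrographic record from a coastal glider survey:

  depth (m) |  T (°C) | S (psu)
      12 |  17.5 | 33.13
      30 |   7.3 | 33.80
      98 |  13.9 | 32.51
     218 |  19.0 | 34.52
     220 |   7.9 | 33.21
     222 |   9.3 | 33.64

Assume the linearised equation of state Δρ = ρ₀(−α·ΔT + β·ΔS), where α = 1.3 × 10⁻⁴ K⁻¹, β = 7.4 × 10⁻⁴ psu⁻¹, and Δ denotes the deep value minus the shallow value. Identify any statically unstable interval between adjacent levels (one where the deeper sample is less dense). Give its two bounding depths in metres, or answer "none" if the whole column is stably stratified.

30–98 m

Evaluate Δρ/ρ₀ = −αΔT + βΔS across each adjacent pair:
  12–30 m: −αΔT+βΔS = −(1.3 × 10⁻⁴)(-10.2)+(7.4 × 10⁻⁴)(+0.67) = 1.8 × 10⁻³ → stable
  30–98 m: −αΔT+βΔS = −(1.3 × 10⁻⁴)(+6.6)+(7.4 × 10⁻⁴)(-1.29) = -1.8 × 10⁻³ → UNSTABLE
  98–218 m: −αΔT+βΔS = −(1.3 × 10⁻⁴)(+5.1)+(7.4 × 10⁻⁴)(+2.01) = 8.2 × 10⁻⁴ → stable
  218–220 m: −αΔT+βΔS = −(1.3 × 10⁻⁴)(-11.1)+(7.4 × 10⁻⁴)(-1.31) = 4.7 × 10⁻⁴ → stable
  220–222 m: −αΔT+βΔS = −(1.3 × 10⁻⁴)(+1.4)+(7.4 × 10⁻⁴)(+0.43) = 1.4 × 10⁻⁴ → stable
The 30–98 m interval has Δρ < 0: lighter water underlies denser water.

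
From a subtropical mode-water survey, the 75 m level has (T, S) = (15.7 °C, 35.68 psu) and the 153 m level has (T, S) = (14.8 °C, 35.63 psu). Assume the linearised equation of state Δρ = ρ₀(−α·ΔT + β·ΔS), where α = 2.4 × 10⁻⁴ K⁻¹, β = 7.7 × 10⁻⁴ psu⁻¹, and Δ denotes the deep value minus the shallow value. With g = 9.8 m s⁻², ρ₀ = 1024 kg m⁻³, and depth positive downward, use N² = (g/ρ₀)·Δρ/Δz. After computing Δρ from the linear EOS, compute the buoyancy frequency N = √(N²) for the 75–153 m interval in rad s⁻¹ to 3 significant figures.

ΔT = -0.9 K, ΔS = -0.05 psu (deep − shallow).
Δρ/ρ₀ = −αΔT + βΔS = 2.16 × 10⁻⁴ − 3.85 × 10⁻⁵ = 1.775 × 10⁻⁴, so Δρ ≈ 0.1818 kg m⁻³.
N² = (g/ρ₀)·Δρ/Δz = g·(Δρ/ρ₀)/Δz = 9.8 × 1.775 × 10⁻⁴ / 78 = 2.2301 × 10⁻⁵ s⁻².
N = √(2.2301 × 10⁻⁵) = 4.7224 × 10⁻³ rad s⁻¹ ≈ 4.72 × 10⁻³ rad s⁻¹.

4.72 × 10⁻³ rad s⁻¹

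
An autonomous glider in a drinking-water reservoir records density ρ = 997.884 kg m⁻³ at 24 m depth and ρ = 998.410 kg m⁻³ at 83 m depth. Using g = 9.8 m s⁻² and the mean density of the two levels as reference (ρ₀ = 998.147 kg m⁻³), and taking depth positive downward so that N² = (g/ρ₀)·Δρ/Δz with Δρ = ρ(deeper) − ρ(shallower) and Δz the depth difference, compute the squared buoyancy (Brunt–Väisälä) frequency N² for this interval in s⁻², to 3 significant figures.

Δρ = 998.410 − 997.884 = 0.526 kg m⁻³ over Δz = 83 − 24 = 59 m.
N² = (9.8/998.147) × (0.526/59) = 8.7532 × 10⁻⁵ s⁻² ≈ 8.75 × 10⁻⁵ s⁻².
A positive N² confirms static stability across the interval.

8.75 × 10⁻⁵ s⁻²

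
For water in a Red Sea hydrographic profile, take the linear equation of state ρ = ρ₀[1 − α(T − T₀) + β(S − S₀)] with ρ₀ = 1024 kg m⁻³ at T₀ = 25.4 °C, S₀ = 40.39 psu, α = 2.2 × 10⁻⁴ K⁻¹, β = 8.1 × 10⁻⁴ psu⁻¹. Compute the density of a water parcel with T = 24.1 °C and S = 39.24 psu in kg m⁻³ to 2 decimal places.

T − T₀ = -1.3 K, S − S₀ = -1.15 psu.
Bracket = 1 − α·(-1.3) + β·(-1.15) = 1 + (-6.455 × 10⁻⁴) = 0.9993545.
ρ = 1024 × 0.9993545 = 1023.34 kg m⁻³.

1023.34 kg m⁻³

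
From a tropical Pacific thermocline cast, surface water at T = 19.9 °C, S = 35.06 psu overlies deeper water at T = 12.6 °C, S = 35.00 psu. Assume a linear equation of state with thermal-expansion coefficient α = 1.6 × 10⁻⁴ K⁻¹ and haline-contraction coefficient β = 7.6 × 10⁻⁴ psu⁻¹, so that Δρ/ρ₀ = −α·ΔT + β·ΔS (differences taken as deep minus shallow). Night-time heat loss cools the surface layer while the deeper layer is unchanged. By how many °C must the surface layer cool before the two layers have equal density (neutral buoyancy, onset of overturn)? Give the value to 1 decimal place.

Neutral buoyancy requires Δρ = 0, i.e. −α(T_deep − T_surf′) + β(S_deep − S_surf) = 0.
T_surf′ = T_deep − (β/α)·ΔS = 12.6 − (7.6 × 10⁻⁴/1.6 × 10⁻⁴)·(-0.06) = 12.885 °C.
Cooling required: 19.9 − (12.885) = 7.015 °C.

7.0 °C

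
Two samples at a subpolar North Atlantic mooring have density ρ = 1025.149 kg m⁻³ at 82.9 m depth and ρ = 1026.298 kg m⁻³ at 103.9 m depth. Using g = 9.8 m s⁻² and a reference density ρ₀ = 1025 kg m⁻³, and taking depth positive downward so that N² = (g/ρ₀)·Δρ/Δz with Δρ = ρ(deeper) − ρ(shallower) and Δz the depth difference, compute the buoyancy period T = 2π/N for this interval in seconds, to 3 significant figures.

275 s

Δρ = 1026.298 − 1025.149 = 1.149 kg m⁻³ over Δz = 103.9 − 82.9 = 21 m.
N² = (9.8/1025) × (1.149/21) = 5.2312 × 10⁻⁴ s⁻².
N = √(5.2312 × 10⁻⁴) = 0.022872 rad s⁻¹, so T = 2π/N = 274.71 s ≈ 275 s.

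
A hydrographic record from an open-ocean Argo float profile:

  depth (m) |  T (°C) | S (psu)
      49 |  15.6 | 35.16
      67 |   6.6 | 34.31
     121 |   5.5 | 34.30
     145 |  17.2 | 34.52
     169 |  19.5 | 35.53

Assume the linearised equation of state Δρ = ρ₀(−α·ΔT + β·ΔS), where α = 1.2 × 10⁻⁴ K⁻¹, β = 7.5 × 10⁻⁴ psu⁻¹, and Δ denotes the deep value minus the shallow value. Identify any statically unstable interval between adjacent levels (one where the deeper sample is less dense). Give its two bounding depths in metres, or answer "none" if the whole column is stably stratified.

121–145 m

Evaluate Δρ/ρ₀ = −αΔT + βΔS across each adjacent pair:
  49–67 m: −αΔT+βΔS = −(1.2 × 10⁻⁴)(-9.0)+(7.5 × 10⁻⁴)(-0.85) = 4.4 × 10⁻⁴ → stable
  67–121 m: −αΔT+βΔS = −(1.2 × 10⁻⁴)(-1.1)+(7.5 × 10⁻⁴)(-0.01) = 1.2 × 10⁻⁴ → stable
  121–145 m: −αΔT+βΔS = −(1.2 × 10⁻⁴)(+11.7)+(7.5 × 10⁻⁴)(+0.22) = -1.2 × 10⁻³ → UNSTABLE
  145–169 m: −αΔT+βΔS = −(1.2 × 10⁻⁴)(+2.3)+(7.5 × 10⁻⁴)(+1.01) = 4.8 × 10⁻⁴ → stable
The 121–145 m interval has Δρ < 0: lighter water underlies denser water.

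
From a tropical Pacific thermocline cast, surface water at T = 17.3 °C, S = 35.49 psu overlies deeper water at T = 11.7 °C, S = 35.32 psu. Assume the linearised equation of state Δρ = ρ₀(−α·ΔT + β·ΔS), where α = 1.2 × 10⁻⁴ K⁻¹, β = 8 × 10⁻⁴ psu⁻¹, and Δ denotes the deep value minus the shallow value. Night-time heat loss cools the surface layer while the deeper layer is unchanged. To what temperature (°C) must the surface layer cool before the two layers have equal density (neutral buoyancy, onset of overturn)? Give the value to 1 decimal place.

12.8 °C

Neutral buoyancy requires Δρ = 0, i.e. −α(T_deep − T_surf′) + β(S_deep − S_surf) = 0.
T_surf′ = T_deep − (β/α)·ΔS = 11.7 − (8 × 10⁻⁴/1.2 × 10⁻⁴)·(-0.17) = 12.833 °C.
Cooling required: 17.3 − (12.833) = 4.467 °C.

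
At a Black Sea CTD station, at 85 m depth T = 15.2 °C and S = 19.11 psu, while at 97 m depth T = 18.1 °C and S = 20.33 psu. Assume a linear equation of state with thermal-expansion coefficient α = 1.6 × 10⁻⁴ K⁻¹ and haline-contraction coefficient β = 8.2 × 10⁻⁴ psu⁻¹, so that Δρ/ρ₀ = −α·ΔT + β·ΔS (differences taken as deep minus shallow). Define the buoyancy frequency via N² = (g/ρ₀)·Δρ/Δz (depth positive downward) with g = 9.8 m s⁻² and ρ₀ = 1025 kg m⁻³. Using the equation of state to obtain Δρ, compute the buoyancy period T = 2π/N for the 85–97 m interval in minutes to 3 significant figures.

5.00 min

ΔT = +2.9 K, ΔS = +1.22 psu (deep − shallow).
Δρ/ρ₀ = −αΔT + βΔS = -4.64 × 10⁻⁴ + 1.0004 × 10⁻³ = 5.364 × 10⁻⁴, so Δρ ≈ 0.5498 kg m⁻³.
N² = (g/ρ₀)·Δρ/Δz = g·(Δρ/ρ₀)/Δz = 9.8 × 5.364 × 10⁻⁴ / 12 = 4.3806 × 10⁻⁴ s⁻².
N = √(4.3806 × 10⁻⁴) = 0.020930 rad s⁻¹ → T = 2π/N = 300.20 s = 5.0033 min ≈ 5.00 min.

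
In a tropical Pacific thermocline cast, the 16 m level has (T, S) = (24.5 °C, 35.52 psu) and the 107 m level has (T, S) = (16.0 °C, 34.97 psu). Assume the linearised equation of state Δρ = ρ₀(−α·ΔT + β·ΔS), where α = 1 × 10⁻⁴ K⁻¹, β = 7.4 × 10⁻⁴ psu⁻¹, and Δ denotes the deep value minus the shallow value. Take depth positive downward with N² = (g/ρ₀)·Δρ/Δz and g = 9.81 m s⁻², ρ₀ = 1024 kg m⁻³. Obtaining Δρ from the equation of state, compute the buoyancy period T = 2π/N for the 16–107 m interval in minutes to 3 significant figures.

15.2 min

ΔT = -8.5 K, ΔS = -0.55 psu (deep − shallow).
Δρ/ρ₀ = −αΔT + βΔS = 8.50 × 10⁻⁴ − 4.07 × 10⁻⁴ = 4.43 × 10⁻⁴, so Δρ ≈ 0.4536 kg m⁻³.
N² = (g/ρ₀)·Δρ/Δz = g·(Δρ/ρ₀)/Δz = 9.81 × 4.43 × 10⁻⁴ / 91 = 4.7756 × 10⁻⁵ s⁻².
N = √(4.7756 × 10⁻⁵) = 6.9106 × 10⁻³ rad s⁻¹ → T = 2π/N = 909.21 s = 15.154 min ≈ 15.2 min.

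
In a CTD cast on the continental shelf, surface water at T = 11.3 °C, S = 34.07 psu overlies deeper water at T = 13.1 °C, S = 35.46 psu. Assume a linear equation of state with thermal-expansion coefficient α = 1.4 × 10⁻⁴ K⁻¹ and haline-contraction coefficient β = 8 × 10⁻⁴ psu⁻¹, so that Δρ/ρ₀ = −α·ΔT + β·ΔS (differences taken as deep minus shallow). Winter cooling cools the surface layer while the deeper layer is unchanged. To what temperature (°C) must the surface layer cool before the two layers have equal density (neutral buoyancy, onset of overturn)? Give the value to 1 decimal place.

Neutral buoyancy requires Δρ = 0, i.e. −α(T_deep − T_surf′) + β(S_deep − S_surf) = 0.
T_surf′ = T_deep − (β/α)·ΔS = 13.1 − (8 × 10⁻⁴/1.4 × 10⁻⁴)·(+1.39) = 5.157 °C.
Cooling required: 11.3 − (5.157) = 6.143 °C.

5.2 °C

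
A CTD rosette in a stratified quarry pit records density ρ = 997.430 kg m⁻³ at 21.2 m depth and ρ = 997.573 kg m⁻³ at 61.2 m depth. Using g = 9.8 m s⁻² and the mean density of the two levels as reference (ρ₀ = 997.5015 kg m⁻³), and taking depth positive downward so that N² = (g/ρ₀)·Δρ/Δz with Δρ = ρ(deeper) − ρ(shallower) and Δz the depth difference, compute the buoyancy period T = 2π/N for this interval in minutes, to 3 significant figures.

Δρ = 997.573 − 997.430 = 0.143 kg m⁻³ over Δz = 61.2 − 21.2 = 40 m.
N² = (9.8/997.5015) × (0.143/40) = 3.5123 × 10⁻⁵ s⁻².
N = √(3.5123 × 10⁻⁵) = 5.9265 × 10⁻³ rad s⁻¹, so T = 2π/N = 1.0602 × 10³ s = 17.670 min ≈ 17.7 min.

17.7 min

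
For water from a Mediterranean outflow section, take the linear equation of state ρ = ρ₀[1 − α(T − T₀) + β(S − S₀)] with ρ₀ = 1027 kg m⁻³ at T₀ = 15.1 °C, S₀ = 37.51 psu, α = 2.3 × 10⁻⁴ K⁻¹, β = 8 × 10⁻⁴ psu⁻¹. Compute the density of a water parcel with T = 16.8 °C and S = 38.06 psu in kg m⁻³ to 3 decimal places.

1027.050 kg m⁻³

T − T₀ = +1.7 K, S − S₀ = +0.55 psu.
Bracket = 1 − α·(+1.7) + β·(+0.55) = 1 + (4.90 × 10⁻⁵) = 1.0000490.
ρ = 1027 × 1.0000490 = 1027.050 kg m⁻³.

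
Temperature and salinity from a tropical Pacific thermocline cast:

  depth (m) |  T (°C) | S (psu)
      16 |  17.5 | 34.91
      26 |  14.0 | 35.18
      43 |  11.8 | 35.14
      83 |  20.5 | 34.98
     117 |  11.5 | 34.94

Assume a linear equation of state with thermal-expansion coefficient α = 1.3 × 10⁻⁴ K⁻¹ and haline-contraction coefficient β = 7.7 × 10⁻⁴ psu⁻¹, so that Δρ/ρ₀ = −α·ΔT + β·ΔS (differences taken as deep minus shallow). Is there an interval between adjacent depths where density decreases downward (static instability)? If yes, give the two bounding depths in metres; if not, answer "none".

Evaluate Δρ/ρ₀ = −αΔT + βΔS across each adjacent pair:
  16–26 m: −αΔT+βΔS = −(1.3 × 10⁻⁴)(-3.5)+(7.7 × 10⁻⁴)(+0.27) = 6.6 × 10⁻⁴ → stable
  26–43 m: −αΔT+βΔS = −(1.3 × 10⁻⁴)(-2.2)+(7.7 × 10⁻⁴)(-0.04) = 2.6 × 10⁻⁴ → stable
  43–83 m: −αΔT+βΔS = −(1.3 × 10⁻⁴)(+8.7)+(7.7 × 10⁻⁴)(-0.16) = -1.3 × 10⁻³ → UNSTABLE
  83–117 m: −αΔT+βΔS = −(1.3 × 10⁻⁴)(-9.0)+(7.7 × 10⁻⁴)(-0.04) = 1.1 × 10⁻³ → stable
The 43–83 m interval has Δρ < 0: lighter water underlies denser water.

43–83 m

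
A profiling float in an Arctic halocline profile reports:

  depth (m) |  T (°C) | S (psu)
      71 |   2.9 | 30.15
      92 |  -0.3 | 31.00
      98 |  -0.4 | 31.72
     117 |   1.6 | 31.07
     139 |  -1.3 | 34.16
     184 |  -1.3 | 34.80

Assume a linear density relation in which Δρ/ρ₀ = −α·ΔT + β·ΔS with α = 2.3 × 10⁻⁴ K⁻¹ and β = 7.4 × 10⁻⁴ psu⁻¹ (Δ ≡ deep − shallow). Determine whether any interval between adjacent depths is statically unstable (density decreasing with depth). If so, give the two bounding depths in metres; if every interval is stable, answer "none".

Evaluate Δρ/ρ₀ = −αΔT + βΔS across each adjacent pair:
  71–92 m: −αΔT+βΔS = −(2.3 × 10⁻⁴)(-3.2)+(7.4 × 10⁻⁴)(+0.85) = 1.4 × 10⁻³ → stable
  92–98 m: −αΔT+βΔS = −(2.3 × 10⁻⁴)(-0.1)+(7.4 × 10⁻⁴)(+0.72) = 5.6 × 10⁻⁴ → stable
  98–117 m: −αΔT+βΔS = −(2.3 × 10⁻⁴)(+2.0)+(7.4 × 10⁻⁴)(-0.65) = -9.4 × 10⁻⁴ → UNSTABLE
  117–139 m: −αΔT+βΔS = −(2.3 × 10⁻⁴)(-2.9)+(7.4 × 10⁻⁴)(+3.09) = 3.0 × 10⁻³ → stable
  139–184 m: −αΔT+βΔS = −(2.3 × 10⁻⁴)(+0.0)+(7.4 × 10⁻⁴)(+0.64) = 4.7 × 10⁻⁴ → stable
The 98–117 m interval has Δρ < 0: lighter water underlies denser water.

98–117 m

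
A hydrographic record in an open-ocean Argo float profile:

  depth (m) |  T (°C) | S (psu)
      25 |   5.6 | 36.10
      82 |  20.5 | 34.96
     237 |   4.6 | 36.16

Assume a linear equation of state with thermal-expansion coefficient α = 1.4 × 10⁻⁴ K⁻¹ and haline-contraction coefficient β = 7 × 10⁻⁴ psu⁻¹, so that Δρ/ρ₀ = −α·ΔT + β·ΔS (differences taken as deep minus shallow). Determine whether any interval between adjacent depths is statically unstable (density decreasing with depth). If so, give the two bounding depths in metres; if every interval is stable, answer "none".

Evaluate Δρ/ρ₀ = −αΔT + βΔS across each adjacent pair:
  25–82 m: −αΔT+βΔS = −(1.4 × 10⁻⁴)(+14.9)+(7 × 10⁻⁴)(-1.14) = -2.9 × 10⁻³ → UNSTABLE
  82–237 m: −αΔT+βΔS = −(1.4 × 10⁻⁴)(-15.9)+(7 × 10⁻⁴)(+1.20) = 3.1 × 10⁻³ → stable
The 25–82 m interval has Δρ < 0: lighter water underlies denser water.

25–82 m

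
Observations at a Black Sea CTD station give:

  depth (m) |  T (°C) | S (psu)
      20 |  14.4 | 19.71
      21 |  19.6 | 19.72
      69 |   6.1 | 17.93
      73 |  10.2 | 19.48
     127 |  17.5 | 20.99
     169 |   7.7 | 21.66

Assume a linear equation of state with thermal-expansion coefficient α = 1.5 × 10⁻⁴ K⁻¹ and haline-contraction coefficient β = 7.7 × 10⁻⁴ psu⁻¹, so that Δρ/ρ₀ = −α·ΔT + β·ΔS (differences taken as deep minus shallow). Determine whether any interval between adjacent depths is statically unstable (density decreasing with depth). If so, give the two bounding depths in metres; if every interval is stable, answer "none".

Evaluate Δρ/ρ₀ = −αΔT + βΔS across each adjacent pair:
  20–21 m: −αΔT+βΔS = −(1.5 × 10⁻⁴)(+5.2)+(7.7 × 10⁻⁴)(+0.01) = -7.7 × 10⁻⁴ → UNSTABLE
  21–69 m: −αΔT+βΔS = −(1.5 × 10⁻⁴)(-13.5)+(7.7 × 10⁻⁴)(-1.79) = 6.5 × 10⁻⁴ → stable
  69–73 m: −αΔT+βΔS = −(1.5 × 10⁻⁴)(+4.1)+(7.7 × 10⁻⁴)(+1.55) = 5.8 × 10⁻⁴ → stable
  73–127 m: −αΔT+βΔS = −(1.5 × 10⁻⁴)(+7.3)+(7.7 × 10⁻⁴)(+1.51) = 6.8 × 10⁻⁵ → stable
  127–169 m: −αΔT+βΔS = −(1.5 × 10⁻⁴)(-9.8)+(7.7 × 10⁻⁴)(+0.67) = 2.0 × 10⁻³ → stable
The 20–21 m interval has Δρ < 0: lighter water underlies denser water.

20–21 m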